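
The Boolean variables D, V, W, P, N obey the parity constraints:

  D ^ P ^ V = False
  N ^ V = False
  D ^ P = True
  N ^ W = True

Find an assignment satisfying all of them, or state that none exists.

D = False, V = True, W = False, P = True, N = True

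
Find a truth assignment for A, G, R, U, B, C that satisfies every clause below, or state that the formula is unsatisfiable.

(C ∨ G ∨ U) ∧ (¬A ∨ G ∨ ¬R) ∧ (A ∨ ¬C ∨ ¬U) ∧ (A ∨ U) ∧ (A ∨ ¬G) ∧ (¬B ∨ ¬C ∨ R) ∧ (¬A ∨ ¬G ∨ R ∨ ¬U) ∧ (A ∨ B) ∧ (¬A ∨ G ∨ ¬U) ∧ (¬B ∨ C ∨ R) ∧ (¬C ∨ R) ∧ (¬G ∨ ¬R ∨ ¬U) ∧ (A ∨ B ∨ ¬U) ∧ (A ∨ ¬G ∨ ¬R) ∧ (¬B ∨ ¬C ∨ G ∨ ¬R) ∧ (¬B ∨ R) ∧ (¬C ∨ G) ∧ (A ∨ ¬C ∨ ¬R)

Set A = True.
Try G = False:
  (¬A ∨ G ∨ ¬R) forces R = False.
  (¬A ∨ G ∨ ¬U) forces U = False.
  (C ∨ G ∨ U) forces C = True.
  clause (¬C ∨ R) is falsified — backtrack.
So G = True.
Set R = True.
  then (¬G ∨ ¬R ∨ ¬U) forces U = False.
Set B = False.
Set C = False.
All clauses satisfied.

A: True; G: True; R: True; U: False; B: False; C: False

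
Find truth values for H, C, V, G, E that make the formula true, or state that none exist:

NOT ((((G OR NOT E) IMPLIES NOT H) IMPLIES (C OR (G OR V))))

H = False, C = False, V = False, G = False, E = True

  NOT ((((G OR NOT E) IMPLIES NOT H) IMPLIES (C OR (G OR V)))) = True
    ((G OR NOT E) IMPLIES NOT H) IMPLIES (C OR (G OR V)) = False
      (G OR NOT E) IMPLIES NOT H = True
        G OR NOT E = False
          NOT E = False
        NOT H = True
      C OR (G OR V) = False
        G OR V = False
The formula evaluates to True.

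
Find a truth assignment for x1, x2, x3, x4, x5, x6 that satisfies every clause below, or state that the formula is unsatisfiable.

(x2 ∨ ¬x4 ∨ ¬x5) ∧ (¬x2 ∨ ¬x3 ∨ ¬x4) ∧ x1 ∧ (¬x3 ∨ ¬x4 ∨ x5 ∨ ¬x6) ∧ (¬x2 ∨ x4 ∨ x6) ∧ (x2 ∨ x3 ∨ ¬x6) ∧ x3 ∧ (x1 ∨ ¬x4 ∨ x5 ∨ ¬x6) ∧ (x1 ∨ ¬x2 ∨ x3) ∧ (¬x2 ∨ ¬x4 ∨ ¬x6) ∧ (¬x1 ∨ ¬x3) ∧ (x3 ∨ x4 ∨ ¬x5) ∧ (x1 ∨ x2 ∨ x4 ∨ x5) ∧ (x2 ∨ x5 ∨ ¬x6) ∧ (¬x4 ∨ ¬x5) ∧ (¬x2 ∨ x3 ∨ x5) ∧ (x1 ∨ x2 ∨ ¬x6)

Case x1 = True:
  (x3) forces x3 = True.
  Clause (¬x1 ∨ ¬x3) is falsified — contradiction.
Case x1 = False:
  Clause (x1) is falsified — contradiction.
Both cases fail, so the formula is unsatisfiable.

Unsatisfiable — no assignment works.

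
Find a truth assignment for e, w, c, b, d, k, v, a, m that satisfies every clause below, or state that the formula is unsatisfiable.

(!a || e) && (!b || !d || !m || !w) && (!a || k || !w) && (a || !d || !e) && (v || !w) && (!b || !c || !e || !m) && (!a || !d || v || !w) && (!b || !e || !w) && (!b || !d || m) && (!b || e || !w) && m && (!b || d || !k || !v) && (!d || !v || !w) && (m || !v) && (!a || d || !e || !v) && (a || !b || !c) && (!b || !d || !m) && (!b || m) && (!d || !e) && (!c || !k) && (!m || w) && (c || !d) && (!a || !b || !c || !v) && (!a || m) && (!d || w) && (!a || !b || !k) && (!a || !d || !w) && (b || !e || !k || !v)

e = True, w = True, c = True, b = False, d = False, k = False, v = True, a = False, m = True

Unit clause (m) forces m = True.
In (!m || w) only w is left, so w = True.
In (v || !w) only v is left, so v = True.
In (!d || !v || !w) only !d is left, so d = False.
Set e = True.
  then (!b || !e || !w) forces b = False.
  then (!a || d || !e || !v) forces a = False.
  then (b || !e || !k || !v) forces k = False.
Set c = True.
All clauses satisfied.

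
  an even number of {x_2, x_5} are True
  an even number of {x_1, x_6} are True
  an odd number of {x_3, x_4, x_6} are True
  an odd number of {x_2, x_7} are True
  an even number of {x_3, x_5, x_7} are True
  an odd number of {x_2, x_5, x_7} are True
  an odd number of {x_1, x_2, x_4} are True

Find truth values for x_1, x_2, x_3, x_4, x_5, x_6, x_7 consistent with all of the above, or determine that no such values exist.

No satisfying assignment exists.

Adding constraints 2, 3, 5, 6, 7 mod 2: every variable appears an even number of times on the left, so the left side is 0.
But the right sides sum to 1 (mod 2). 0 ≠ 1 — the system is inconsistent.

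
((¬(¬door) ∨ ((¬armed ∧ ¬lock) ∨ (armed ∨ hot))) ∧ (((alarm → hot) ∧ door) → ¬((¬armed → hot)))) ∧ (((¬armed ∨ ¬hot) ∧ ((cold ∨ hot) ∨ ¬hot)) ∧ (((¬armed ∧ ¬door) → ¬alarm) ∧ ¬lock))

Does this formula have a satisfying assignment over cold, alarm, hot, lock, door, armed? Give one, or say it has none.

cold: False, alarm: True, hot: False, lock: False, door: True, armed: True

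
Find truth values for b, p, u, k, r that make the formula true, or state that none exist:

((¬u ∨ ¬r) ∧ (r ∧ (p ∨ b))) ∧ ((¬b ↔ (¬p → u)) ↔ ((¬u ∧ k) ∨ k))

b: True, p: False, u: False, k: True, r: True

  (¬u ∨ ¬r) ∧ (r ∧ (p ∨ b)) = True
    ¬u ∨ ¬r = True
      ¬u = True
      ¬r = False
    r ∧ (p ∨ b) = True
      p ∨ b = True
  (¬b ↔ (¬p → u)) ↔ ((¬u ∧ k) ∨ k) = True
    ¬b ↔ (¬p → u) = True
      ¬b = False
      ¬p → u = False
        ¬p = True
    (¬u ∧ k) ∨ k = True
      ¬u ∧ k = True
        ¬u = True
Both conjuncts True, so the formula holds.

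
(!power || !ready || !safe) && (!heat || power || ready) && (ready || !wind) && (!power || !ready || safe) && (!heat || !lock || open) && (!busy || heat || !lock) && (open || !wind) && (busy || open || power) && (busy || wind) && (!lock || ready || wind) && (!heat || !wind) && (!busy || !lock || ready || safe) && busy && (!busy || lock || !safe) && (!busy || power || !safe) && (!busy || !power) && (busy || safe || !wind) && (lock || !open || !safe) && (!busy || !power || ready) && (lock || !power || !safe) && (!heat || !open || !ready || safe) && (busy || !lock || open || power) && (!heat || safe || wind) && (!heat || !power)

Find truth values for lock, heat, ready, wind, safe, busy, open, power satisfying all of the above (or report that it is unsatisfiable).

lock = False, heat = False, ready = True, wind = False, safe = False, busy = True, open = True, power = False

Unit clause (busy) forces busy = True.
In (!busy || !power) only !power is left, so power = False.
In (!busy || power || !safe) only !safe is left, so safe = False.
Try lock = True:
  (!busy || heat || !lock) forces heat = True.
  (!heat || power || ready) forces ready = True.
  (!heat || !lock || open) forces open = True.
  clause (!heat || !open || !ready || safe) is falsified — backtrack.
So lock = False.
Try heat = True:
  (!heat || power || ready) forces ready = True.
  (!heat || !wind) forces wind = False.
  clause (!heat || safe || wind) is falsified — backtrack.
So heat = False.
Set ready = True.
Set wind = False.
Set open = True.
All clauses satisfied.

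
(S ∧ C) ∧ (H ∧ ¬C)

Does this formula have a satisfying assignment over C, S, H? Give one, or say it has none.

Case C = True: the conjunct ¬C is False.
Case C = False: the conjunct C is False.
Both cases fail — unsatisfiable.

Unsatisfiable — no assignment works.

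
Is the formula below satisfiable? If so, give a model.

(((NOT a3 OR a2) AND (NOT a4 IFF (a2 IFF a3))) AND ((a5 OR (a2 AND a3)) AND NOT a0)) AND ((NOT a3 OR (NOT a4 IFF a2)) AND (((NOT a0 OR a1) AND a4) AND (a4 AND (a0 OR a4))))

a0 = False, a1 = False, a2 = True, a3 = False, a4 = True, a5 = True

  ((NOT a3 OR a2) AND (NOT a4 IFF (a2 IFF a3))) AND ((a5 OR (a2 AND a3)) AND NOT a0) = True
    (NOT a3 OR a2) AND (NOT a4 IFF (a2 IFF a3)) = True
      NOT a3 OR a2 = True
        NOT a3 = True
      NOT a4 IFF (a2 IFF a3) = True
        NOT a4 = False
        a2 IFF a3 = False
    (a5 OR (a2 AND a3)) AND NOT a0 = True
      a5 OR (a2 AND a3) = True
        a2 AND a3 = False
      NOT a0 = True
  (NOT a3 OR (NOT a4 IFF a2)) AND (((NOT a0 OR a1) AND a4) AND (a4 AND (a0 OR a4))) = True
    NOT a3 OR (NOT a4 IFF a2) = True
      NOT a3 = True
      NOT a4 IFF a2 = False
        NOT a4 = False
    ((NOT a0 OR a1) AND a4) AND (a4 AND (a0 OR a4)) = True
      (NOT a0 OR a1) AND a4 = True
        NOT a0 OR a1 = True
          NOT a0 = True
      a4 AND (a0 OR a4) = True
        a0 OR a4 = True
Both conjuncts True, so the formula holds.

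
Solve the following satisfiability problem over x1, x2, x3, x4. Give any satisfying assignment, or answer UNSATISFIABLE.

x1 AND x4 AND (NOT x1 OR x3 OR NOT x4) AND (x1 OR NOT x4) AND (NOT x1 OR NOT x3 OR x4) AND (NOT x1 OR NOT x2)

x1 = True, x2 = False, x3 = True, x4 = True

Unit clause (x1) forces x1 = True.
Unit clause (x4) forces x4 = True.
In (NOT x1 OR x3 OR NOT x4) only x3 is left, so x3 = True.
In (NOT x1 OR NOT x2) only NOT x2 is left, so x2 = False.
Check each clause:
  (x1): x1 holds.
  (x4): x4 holds.
  (NOT x1 OR x3 OR NOT x4): x3 holds.
  (x1 OR NOT x4): x1 holds.
  (NOT x1 OR NOT x3 OR x4): x4 holds.
  (NOT x1 OR NOT x2): NOT x2 holds.
All clauses satisfied.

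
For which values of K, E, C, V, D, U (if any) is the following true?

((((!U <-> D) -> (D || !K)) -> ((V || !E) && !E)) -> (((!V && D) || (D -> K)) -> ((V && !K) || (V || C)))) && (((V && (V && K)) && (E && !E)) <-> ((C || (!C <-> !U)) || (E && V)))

K: False, E: True, C: False, V: False, D: False, U: True

  (((!U <-> D) -> (D || !K)) -> ((V || !E) && !E)) -> (((!V && D) || (D -> K)) -> ((V && !K) || (V || C))) = True
    ((!U <-> D) -> (D || !K)) -> ((V || !E) && !E) = False
      (!U <-> D) -> (D || !K) = True
        !U <-> D = True
          !U = False
        D || !K = True
          !K = True
      (V || !E) && !E = False
        V || !E = False
          !E = False
        !E = False
    ((!V && D) || (D -> K)) -> ((V && !K) || (V || C)) = False
      (!V && D) || (D -> K) = True
        !V && D = False
          !V = True
        D -> K = True
      (V && !K) || (V || C) = False
        V && !K = False
          !K = True
        V || C = False
  ((V && (V && K)) && (E && !E)) <-> ((C || (!C <-> !U)) || (E && V)) = True
    (V && (V && K)) && (E && !E) = False
      V && (V && K) = False
        V && K = False
      E && !E = False
        !E = False
    (C || (!C <-> !U)) || (E && V) = False
      C || (!C <-> !U) = False
        !C <-> !U = False
          !C = True
          !U = False
      E && V = False
Both conjuncts True, so the formula holds.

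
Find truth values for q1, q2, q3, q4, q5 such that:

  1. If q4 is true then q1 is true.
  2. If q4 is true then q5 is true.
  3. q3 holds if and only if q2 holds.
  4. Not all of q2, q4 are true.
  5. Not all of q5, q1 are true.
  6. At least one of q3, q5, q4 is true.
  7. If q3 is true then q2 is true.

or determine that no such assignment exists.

q1=F, q2=T, q3=T, q4=F, q5=T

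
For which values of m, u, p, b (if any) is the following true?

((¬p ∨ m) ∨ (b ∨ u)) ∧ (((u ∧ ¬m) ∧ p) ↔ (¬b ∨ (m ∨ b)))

m: False, u: True, p: True, b: True

  (¬p ∨ m) ∨ (b ∨ u) = True
    ¬p ∨ m = False
      ¬p = False
    b ∨ u = True
  ((u ∧ ¬m) ∧ p) ↔ (¬b ∨ (m ∨ b)) = True
    (u ∧ ¬m) ∧ p = True
      u ∧ ¬m = True
        ¬m = True
    ¬b ∨ (m ∨ b) = True
      ¬b = False
      m ∨ b = True
Both conjuncts True, so the formula holds.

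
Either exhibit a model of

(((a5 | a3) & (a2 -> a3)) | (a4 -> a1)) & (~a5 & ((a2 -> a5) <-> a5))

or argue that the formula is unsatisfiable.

a1 = False, a2 = True, a3 = True, a4 = True, a5 = False

  ((a5 | a3) & (a2 -> a3)) | (a4 -> a1) = True
    (a5 | a3) & (a2 -> a3) = True
      a5 | a3 = True
      a2 -> a3 = True
    a4 -> a1 = False
  ~a5 & ((a2 -> a5) <-> a5) = True
    ~a5 = True
    (a2 -> a5) <-> a5 = True
      a2 -> a5 = False
Both conjuncts True, so the formula holds.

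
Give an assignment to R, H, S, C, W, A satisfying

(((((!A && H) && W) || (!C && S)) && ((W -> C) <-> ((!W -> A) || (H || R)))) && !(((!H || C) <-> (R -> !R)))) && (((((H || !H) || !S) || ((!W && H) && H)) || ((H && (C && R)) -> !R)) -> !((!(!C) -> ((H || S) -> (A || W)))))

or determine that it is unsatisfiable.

The formula is unsatisfiable.

Case C = True: the formula simplifies to ((((!A && H) && W) && ((!W -> A) || (H || R))) && !((R -> !R))) && (((((H || !H) || !S) || ((!W && H) && H)) || ((H && R) -> !R)) -> !(((H || S) -> (A || W)))).
  H = True: simplifies to ((!A && W) && !((R -> !R))) && !((A || W)).
    W = True: the conjunct !((A || W)) becomes !((A || True)) = False.
    W = False: the conjunct W is False.
  H = False: the conjunct H is False.
Case C = False: the conjunct ((((H || !H) || !S) || ((!W && H) && H)) || ((H && (C && R)) -> !R)) -> !((!(!C) -> ((H || S) -> (A || W)))) becomes ((((H || !H) || !S) || ((!W && H) && H)) || True) -> !True = False.
Both cases fail — unsatisfiable.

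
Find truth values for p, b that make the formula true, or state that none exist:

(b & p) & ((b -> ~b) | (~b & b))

Case b = True: the conjunct (b -> ~b) | (~b & b) becomes (True -> False) | (False & True) = False.
Case b = False: the conjunct b is False.
Both cases fail — unsatisfiable.

The formula is unsatisfiable.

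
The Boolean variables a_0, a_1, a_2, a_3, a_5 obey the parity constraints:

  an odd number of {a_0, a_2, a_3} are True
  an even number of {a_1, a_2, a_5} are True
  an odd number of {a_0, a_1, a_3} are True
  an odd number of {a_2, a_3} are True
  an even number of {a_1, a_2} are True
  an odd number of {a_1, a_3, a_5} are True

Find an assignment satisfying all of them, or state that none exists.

a_0 = False; a_1 = False; a_2 = False; a_3 = True; a_5 = False

{a_0, a_2, a_3}: 1 true → odd ✓
{a_1, a_2, a_5}: 0 true → even ✓
{a_0, a_1, a_3}: 1 true → odd ✓
{a_2, a_3}: 1 true → odd ✓
{a_1, a_2}: 0 true → even ✓
{a_1, a_3, a_5}: 1 true → odd ✓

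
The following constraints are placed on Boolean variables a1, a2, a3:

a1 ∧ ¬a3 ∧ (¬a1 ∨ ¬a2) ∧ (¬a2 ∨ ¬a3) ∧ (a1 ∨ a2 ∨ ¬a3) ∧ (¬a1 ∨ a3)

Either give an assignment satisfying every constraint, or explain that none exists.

Case a1 = True:
  (¬a3) forces a3 = False.
  Clause (¬a1 ∨ a3) is falsified — contradiction.
Case a1 = False:
  Clause (a1) is falsified — contradiction.
Both cases fail, so the formula is unsatisfiable.

The formula is unsatisfiable.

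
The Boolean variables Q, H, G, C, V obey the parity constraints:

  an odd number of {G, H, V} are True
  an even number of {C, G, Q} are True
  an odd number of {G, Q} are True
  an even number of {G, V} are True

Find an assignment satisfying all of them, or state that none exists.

Q = False, H = True, G = True, C = True, V = True

{G, H, V}: 3 true → odd ✓
{C, G, Q}: 2 true → even ✓
{G, Q}: 1 true → odd ✓
{G, V}: 2 true → even ✓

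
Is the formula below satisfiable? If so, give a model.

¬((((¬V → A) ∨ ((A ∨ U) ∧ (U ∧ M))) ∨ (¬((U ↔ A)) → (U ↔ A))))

M = False; V = False; A = False; U = True

  ¬((((¬V → A) ∨ ((A ∨ U) ∧ (U ∧ M))) ∨ (¬((U ↔ A)) → (U ↔ A)))) = True
    ((¬V → A) ∨ ((A ∨ U) ∧ (U ∧ M))) ∨ (¬((U ↔ A)) → (U ↔ A)) = False
      (¬V → A) ∨ ((A ∨ U) ∧ (U ∧ M)) = False
        ¬V → A = False
          ¬V = True
        (A ∨ U) ∧ (U ∧ M) = False
          A ∨ U = True
          U ∧ M = False
      ¬((U ↔ A)) → (U ↔ A) = False
        ¬((U ↔ A)) = True
          U ↔ A = False
        U ↔ A = False
The formula evaluates to True.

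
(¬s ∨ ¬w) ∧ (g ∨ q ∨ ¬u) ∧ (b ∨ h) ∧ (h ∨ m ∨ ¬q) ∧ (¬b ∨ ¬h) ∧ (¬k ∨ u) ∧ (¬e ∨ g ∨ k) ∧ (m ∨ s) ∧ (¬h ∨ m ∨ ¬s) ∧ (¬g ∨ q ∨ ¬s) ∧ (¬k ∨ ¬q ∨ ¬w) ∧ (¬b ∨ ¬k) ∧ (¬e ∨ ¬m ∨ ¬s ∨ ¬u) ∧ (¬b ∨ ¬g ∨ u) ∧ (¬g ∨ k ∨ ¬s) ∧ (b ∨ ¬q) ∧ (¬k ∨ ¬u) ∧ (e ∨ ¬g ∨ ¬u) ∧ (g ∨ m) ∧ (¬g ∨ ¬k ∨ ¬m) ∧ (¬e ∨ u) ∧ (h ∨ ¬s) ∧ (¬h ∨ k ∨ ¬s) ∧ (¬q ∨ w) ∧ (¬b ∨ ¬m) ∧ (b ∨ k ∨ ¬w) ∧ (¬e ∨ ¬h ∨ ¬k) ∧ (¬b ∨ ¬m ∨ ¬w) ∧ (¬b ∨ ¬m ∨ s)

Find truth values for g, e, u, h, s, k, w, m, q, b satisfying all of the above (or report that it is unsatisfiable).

g=T; e=F; u=F; h=T; s=F; k=F; w=F; m=T; q=F; b=F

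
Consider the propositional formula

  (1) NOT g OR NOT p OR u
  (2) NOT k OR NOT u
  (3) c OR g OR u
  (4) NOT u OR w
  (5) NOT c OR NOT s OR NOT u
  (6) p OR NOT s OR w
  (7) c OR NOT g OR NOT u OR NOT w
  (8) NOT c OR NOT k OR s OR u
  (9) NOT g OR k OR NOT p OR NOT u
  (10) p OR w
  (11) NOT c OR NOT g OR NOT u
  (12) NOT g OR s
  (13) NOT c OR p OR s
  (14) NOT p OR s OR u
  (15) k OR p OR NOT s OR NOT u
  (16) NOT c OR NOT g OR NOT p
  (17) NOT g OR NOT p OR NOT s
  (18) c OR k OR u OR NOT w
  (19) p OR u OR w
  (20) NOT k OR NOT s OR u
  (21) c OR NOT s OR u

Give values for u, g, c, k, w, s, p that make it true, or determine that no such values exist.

Set u = True.
  then (NOT k OR NOT u) forces k = False.
  then (NOT u OR w) forces w = True.
Try g = True:
  (c OR NOT g OR NOT u OR NOT w) forces c = True.
  clause (NOT c OR NOT g OR NOT u) is falsified — backtrack.
So g = False.
Set c = False.
Set s = False.
Set p = True.
All clauses satisfied.

u = True; g = False; c = False; k = False; w = True; s = False; p = True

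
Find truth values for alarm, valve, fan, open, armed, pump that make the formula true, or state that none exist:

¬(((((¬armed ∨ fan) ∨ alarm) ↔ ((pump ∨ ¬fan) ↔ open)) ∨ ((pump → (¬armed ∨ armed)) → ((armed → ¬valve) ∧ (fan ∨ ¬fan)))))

alarm=F, valve=T, fan=T, open=T, armed=T, pump=F

  ¬(((((¬armed ∨ fan) ∨ alarm) ↔ ((pump ∨ ¬fan) ↔ open)) ∨ ((pump → (¬armed ∨ armed)) → ((armed → ¬valve) ∧ (fan ∨ ¬fan))))) = True
    (((¬armed ∨ fan) ∨ alarm) ↔ ((pump ∨ ¬fan) ↔ open)) ∨ ((pump → (¬armed ∨ armed)) → ((armed → ¬valve) ∧ (fan ∨ ¬fan))) = False
      ((¬armed ∨ fan) ∨ alarm) ↔ ((pump ∨ ¬fan) ↔ open) = False
        (¬armed ∨ fan) ∨ alarm = True
          ¬armed ∨ fan = True
            ¬armed = False
        (pump ∨ ¬fan) ↔ open = False
          pump ∨ ¬fan = False
            ¬fan = False
      (pump → (¬armed ∨ armed)) → ((armed → ¬valve) ∧ (fan ∨ ¬fan)) = False
        pump → (¬armed ∨ armed) = True
          ¬armed ∨ armed = True
            ¬armed = False
        (armed → ¬valve) ∧ (fan ∨ ¬fan) = False
          armed → ¬valve = False
            ¬valve = False
          fan ∨ ¬fan = True
            ¬fan = False
The formula evaluates to True.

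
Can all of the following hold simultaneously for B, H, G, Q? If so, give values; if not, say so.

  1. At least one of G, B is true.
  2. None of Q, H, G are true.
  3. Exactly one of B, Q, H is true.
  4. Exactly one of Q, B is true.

B = True, H = False, G = False, Q = False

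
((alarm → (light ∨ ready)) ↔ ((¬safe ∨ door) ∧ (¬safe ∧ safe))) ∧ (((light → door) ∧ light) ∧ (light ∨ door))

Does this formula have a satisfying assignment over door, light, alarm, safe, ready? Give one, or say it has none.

No satisfying assignment exists.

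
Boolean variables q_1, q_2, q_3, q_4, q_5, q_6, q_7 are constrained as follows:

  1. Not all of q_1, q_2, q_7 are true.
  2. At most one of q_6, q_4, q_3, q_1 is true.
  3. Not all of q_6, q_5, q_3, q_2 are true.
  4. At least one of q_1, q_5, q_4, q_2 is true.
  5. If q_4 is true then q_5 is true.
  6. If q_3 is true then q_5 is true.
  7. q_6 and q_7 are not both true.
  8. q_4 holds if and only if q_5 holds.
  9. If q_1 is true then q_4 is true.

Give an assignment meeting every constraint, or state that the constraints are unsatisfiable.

q_1 = False, q_2 = False, q_3 = False, q_4 = True, q_5 = True, q_6 = False, q_7 = False

  (1) {q_1, q_2, q_7}: 0/3 true — not all ✓
  (2) {q_6, q_4, q_3, q_1}: 1 true — at most one ✓
  (3) {q_6, q_5, q_3, q_2}: 1/4 true — not all ✓
  (4) {q_1, q_5, q_4, q_2}: 2 true — at least one ✓
  (5) q_4=T ⇒ q_5: T ✓
  (6) q_3=F ⇒ q_5: vacuous ✓
  (7) q_6=F, q_7=F — not both ✓
  (8) q_4=T, q_5=T — same ✓
  (9) q_1=F ⇒ q_4: vacuous ✓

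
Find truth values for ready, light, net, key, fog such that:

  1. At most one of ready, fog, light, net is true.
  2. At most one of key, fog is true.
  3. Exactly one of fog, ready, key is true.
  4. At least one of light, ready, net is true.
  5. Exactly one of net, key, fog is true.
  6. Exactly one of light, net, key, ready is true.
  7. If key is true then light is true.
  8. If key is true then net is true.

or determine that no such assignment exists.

No satisfying assignment exists.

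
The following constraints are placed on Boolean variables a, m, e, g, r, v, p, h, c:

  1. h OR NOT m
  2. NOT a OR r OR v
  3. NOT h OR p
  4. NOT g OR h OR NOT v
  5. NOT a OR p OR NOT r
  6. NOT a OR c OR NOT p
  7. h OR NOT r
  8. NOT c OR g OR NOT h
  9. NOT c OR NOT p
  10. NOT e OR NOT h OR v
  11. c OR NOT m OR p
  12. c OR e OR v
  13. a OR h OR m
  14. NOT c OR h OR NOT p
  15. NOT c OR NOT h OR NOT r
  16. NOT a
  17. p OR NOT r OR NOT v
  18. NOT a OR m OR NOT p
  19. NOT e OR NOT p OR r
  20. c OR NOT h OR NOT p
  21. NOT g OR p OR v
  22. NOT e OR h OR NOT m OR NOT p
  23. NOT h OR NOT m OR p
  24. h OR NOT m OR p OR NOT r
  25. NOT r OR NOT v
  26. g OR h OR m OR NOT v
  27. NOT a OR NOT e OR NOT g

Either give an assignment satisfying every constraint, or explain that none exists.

The formula is unsatisfiable.

Case h = True:
  (NOT h OR p) forces p = True.
  (NOT c OR NOT p) forces c = False.
  Clause (c OR NOT h OR NOT p) is falsified — contradiction.
Case h = False:
  (h OR NOT m) forces m = False.
  (h OR NOT r) forces r = False.
  (a OR h OR m) forces a = True.
  Clause (NOT a) is falsified — contradiction.
Both cases fail, so the formula is unsatisfiable.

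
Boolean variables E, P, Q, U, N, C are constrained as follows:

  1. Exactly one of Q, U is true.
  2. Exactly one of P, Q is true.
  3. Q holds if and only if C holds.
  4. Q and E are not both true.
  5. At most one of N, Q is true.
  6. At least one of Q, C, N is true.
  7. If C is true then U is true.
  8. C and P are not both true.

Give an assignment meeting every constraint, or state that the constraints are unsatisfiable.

E=F, P=T, Q=F, U=T, N=T, C=F

  (1) {Q, U}: 1 true — exactly one ✓
  (2) {P, Q}: 1 true — exactly one ✓
  (3) Q=F, C=F — same ✓
  (4) Q=F, E=F — not both ✓
  (5) {N, Q}: 1 true — at most one ✓
  (6) {Q, C, N}: 1 true — at least one ✓
  (7) C=F ⇒ U: vacuous ✓
  (8) C=F, P=T — not both ✓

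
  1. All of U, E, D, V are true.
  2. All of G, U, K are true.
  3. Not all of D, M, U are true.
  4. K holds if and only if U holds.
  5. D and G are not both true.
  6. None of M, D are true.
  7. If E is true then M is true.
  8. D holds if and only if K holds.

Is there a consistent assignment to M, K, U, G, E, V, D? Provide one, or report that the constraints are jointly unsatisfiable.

Unsatisfiable

Case D = True:
  Constraint (6) is violated (D=T) — contradiction.
Case D = False:
  Constraint (1) is violated (D=F) — contradiction.
Both cases fail — unsatisfiable.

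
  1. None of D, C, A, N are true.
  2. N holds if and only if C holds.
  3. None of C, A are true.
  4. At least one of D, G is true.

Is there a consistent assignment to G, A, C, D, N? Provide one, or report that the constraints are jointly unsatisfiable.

G = True, A = False, C = False, D = False, N = False

  (1) {D, C, A, N}: 0 true — none ✓
  (2) N=F, C=F — same ✓
  (3) {C, A}: 0 true — none ✓
  (4) {D, G}: 1 true — at least one ✓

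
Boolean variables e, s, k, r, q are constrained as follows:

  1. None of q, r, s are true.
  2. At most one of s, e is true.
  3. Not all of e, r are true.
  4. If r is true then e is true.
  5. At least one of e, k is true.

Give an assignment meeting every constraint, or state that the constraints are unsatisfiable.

e = True, s = False, k = False, r = False, q = False

  (1) {q, r, s}: 0 true — none ✓
  (2) {s, e}: 1 true — at most one ✓
  (3) {e, r}: 1/2 true — not all ✓
  (4) r=F ⇒ e: vacuous ✓
  (5) {e, k}: 1 true — at least one ✓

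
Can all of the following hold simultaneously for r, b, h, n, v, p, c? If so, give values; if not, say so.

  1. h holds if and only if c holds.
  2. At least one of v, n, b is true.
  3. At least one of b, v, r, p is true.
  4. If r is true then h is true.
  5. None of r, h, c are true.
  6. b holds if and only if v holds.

r: False; b: False; h: False; n: True; v: False; p: True; c: False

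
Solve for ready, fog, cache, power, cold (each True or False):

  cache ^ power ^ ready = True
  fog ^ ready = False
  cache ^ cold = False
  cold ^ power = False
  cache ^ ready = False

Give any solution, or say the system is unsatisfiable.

ready=T, fog=T, cache=T, power=T, cold=T

cache ^ power ^ ready = T ^ T ^ T = True ✓
fog ^ ready = T ^ T = False ✓
cache ^ cold = T ^ T = False ✓
cold ^ power = T ^ T = False ✓
cache ^ ready = T ^ T = False ✓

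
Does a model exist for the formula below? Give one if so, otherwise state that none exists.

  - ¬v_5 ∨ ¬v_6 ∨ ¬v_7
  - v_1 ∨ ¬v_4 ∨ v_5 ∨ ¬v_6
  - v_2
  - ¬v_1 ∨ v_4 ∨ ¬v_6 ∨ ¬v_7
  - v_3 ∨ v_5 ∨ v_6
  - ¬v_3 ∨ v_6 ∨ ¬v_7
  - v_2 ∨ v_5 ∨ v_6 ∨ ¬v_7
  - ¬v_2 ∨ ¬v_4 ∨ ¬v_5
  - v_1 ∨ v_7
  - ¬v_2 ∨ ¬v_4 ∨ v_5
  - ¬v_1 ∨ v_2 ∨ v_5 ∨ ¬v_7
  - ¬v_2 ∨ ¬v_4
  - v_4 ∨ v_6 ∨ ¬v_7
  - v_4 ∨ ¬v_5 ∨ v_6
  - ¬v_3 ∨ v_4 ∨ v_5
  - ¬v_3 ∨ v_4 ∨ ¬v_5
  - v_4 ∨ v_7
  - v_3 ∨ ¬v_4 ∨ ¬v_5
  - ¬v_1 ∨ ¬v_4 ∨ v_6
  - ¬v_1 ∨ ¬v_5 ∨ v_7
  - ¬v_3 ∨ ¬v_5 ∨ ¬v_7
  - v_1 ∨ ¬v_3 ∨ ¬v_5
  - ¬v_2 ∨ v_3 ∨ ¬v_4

v_1: False; v_2: True; v_3: False; v_4: False; v_5: False; v_6: True; v_7: True

Unit clause (v_2) forces v_2 = True.
In (¬v_2 ∨ ¬v_4) only ¬v_4 is left, so v_4 = False.
In (v_4 ∨ v_7) only v_7 is left, so v_7 = True.
In (v_4 ∨ v_6 ∨ ¬v_7) only v_6 is left, so v_6 = True.
In (¬v_5 ∨ ¬v_6 ∨ ¬v_7) only ¬v_5 is left, so v_5 = False.
In (¬v_1 ∨ v_4 ∨ ¬v_6 ∨ ¬v_7) only ¬v_1 is left, so v_1 = False.
In (¬v_3 ∨ v_4 ∨ v_5) only ¬v_3 is left, so v_3 = False.
All clauses satisfied.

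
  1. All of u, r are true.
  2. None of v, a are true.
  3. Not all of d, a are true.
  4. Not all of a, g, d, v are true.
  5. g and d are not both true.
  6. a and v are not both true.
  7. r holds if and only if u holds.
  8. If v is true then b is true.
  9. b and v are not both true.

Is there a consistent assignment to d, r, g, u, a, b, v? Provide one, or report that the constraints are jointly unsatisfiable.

d: True; r: True; g: False; u: True; a: False; b: False; v: False

  (1) {u, r}: all 2 true ✓
  (2) {v, a}: 0 true — none ✓
  (3) {d, a}: 1/2 true — not all ✓
  (4) {a, g, d, v}: 1/4 true — not all ✓
  (5) g=F, d=T — not both ✓
  (6) a=F, v=F — not both ✓
  (7) r=T, u=T — same ✓
  (8) v=F ⇒ b: vacuous ✓
  (9) b=F, v=F — not both ✓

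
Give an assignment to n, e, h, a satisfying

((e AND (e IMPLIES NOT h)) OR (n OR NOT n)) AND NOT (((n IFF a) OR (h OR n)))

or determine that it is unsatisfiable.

n = False; e = False; h = False; a = True

  (e AND (e IMPLIES NOT h)) OR (n OR NOT n) = True
    e AND (e IMPLIES NOT h) = False
      e IMPLIES NOT h = True
        NOT h = True
    n OR NOT n = True
      NOT n = True
  NOT (((n IFF a) OR (h OR n))) = True
    (n IFF a) OR (h OR n) = False
      n IFF a = False
      h OR n = False
Both conjuncts True, so the formula holds.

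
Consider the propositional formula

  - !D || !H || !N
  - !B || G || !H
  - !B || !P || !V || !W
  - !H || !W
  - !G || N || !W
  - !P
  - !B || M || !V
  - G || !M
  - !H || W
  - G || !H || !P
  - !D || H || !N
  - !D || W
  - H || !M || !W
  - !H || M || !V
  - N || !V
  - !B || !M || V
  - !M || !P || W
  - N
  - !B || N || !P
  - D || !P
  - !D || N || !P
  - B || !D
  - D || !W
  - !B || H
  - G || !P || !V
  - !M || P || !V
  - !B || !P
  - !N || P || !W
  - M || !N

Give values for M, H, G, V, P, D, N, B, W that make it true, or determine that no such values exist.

Unit clause (!P) forces P = False.
Unit clause (N) forces N = True.
In (!N || P || !W) only !W is left, so W = False.
In (M || !N) only M is left, so M = True.
In (G || !M) only G is left, so G = True.
In (!H || W) only !H is left, so H = False.
In (!D || H || !N) only !D is left, so D = False.
In (!B || H) only !B is left, so B = False.
In (!M || P || !V) only !V is left, so V = False.
All clauses satisfied.

M = True, H = False, G = True, V = False, P = False, D = False, N = True, B = False, W = False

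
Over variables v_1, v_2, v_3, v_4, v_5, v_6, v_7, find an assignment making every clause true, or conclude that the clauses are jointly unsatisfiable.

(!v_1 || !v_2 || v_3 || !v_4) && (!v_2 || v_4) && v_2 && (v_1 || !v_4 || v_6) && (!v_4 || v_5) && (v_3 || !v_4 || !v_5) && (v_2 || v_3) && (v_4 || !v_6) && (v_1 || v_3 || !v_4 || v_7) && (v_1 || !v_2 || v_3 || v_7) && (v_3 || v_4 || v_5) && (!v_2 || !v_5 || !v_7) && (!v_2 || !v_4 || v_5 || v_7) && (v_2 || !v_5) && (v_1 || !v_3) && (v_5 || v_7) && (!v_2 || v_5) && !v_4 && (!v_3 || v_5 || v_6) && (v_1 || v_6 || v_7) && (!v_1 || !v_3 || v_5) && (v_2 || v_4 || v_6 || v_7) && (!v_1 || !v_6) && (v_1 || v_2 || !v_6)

Case v_2 = True:
  (!v_2 || v_4) forces v_4 = True.
  Clause (!v_4) is falsified — contradiction.
Case v_2 = False:
  Clause (v_2) is falsified — contradiction.
Both cases fail, so the formula is unsatisfiable.

UNSATISFIABLE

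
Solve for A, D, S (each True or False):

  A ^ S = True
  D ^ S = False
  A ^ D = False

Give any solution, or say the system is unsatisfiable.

Adding constraints 1, 2, 3 mod 2: every variable appears an even number of times on the left, so the left side is 0.
But the right sides sum to 1 (mod 2). 0 ≠ 1 — the system is inconsistent.

No satisfying assignment exists.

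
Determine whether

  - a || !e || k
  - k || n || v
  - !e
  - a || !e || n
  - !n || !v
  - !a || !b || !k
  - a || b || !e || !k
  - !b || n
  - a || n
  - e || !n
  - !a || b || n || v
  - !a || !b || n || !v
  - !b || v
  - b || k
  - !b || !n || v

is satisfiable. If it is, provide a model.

Unit clause (!e) forces e = False.
In (e || !n) only !n is left, so n = False.
In (!b || n) only !b is left, so b = False.
In (a || n) only a is left, so a = True.
In (!a || b || n || v) only v is left, so v = True.
In (b || k) only k is left, so k = True.
All clauses satisfied.

k=T, b=F, v=T, e=F, n=F, a=T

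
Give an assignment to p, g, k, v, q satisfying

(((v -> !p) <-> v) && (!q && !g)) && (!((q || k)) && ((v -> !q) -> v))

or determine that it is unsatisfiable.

p: False, g: False, k: False, v: True, q: False

  ((v -> !p) <-> v) && (!q && !g) = True
    (v -> !p) <-> v = True
      v -> !p = True
        !p = True
    !q && !g = True
      !q = True
      !g = True
  !((q || k)) && ((v -> !q) -> v) = True
    !((q || k)) = True
      q || k = False
    (v -> !q) -> v = True
      v -> !q = True
        !q = True
Both conjuncts True, so the formula holds.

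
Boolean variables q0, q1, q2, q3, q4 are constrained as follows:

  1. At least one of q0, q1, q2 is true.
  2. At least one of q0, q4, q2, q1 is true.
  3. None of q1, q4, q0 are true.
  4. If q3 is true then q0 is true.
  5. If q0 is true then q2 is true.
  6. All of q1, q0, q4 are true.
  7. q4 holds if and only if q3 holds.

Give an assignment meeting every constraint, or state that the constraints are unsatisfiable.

Unsatisfiable — no assignment works.

Case q0 = True:
  Constraint (3) is violated (q0=T) — contradiction.
Case q0 = False:
  Constraint (6) is violated (q0=F) — contradiction.
Both cases fail — unsatisfiable.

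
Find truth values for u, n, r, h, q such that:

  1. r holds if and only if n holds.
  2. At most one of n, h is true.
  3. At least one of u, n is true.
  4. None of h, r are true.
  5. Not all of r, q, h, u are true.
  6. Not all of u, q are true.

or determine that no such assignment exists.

u = True; n = False; r = False; h = False; q = False

  (1) r=F, n=F — same ✓
  (2) {n, h}: 0 true — at most one ✓
  (3) {u, n}: 1 true — at least one ✓
  (4) {h, r}: 0 true — none ✓
  (5) {r, q, h, u}: 1/4 true — not all ✓
  (6) {u, q}: 1/2 true — not all ✓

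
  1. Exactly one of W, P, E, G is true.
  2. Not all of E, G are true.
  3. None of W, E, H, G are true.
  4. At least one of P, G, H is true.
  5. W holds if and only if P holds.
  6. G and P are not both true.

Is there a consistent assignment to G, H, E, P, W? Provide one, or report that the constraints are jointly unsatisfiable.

UNSATISFIABLE

Case G = True:
  Constraint (3) is violated (G=T) — contradiction.
Case G = False:
  (3) forces W = False.
  (3) forces E = False.
  (1) with W=F, E=F, G=F forces P = True.
  Constraint (5) is violated (W=F, P=T) — contradiction.
Both cases fail — unsatisfiable.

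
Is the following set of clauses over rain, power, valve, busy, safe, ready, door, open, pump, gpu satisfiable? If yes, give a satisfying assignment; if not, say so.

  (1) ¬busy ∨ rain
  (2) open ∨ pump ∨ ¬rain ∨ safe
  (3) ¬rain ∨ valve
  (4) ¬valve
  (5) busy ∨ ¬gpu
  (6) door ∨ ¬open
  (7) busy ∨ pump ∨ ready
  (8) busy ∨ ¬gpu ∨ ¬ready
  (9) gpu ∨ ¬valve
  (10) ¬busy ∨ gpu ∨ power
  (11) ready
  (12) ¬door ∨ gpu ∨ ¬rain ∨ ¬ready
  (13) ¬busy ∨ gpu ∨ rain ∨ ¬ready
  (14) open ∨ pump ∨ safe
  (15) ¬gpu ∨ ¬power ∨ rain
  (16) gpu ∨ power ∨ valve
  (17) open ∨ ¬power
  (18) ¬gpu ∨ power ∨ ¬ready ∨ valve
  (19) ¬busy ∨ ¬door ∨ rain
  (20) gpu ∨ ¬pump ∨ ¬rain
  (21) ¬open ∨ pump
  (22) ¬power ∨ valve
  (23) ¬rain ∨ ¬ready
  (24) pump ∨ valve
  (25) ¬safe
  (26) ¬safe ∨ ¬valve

Case power = True:
  (¬valve) forces valve = False.
  Clause (¬power ∨ valve) is falsified — contradiction.
Case power = False:
  (¬valve) forces valve = False.
  (¬rain ∨ valve) forces rain = False.
  (¬busy ∨ rain) forces busy = False.
  (busy ∨ ¬gpu) forces gpu = False.
  Clause (gpu ∨ power ∨ valve) is falsified — contradiction.
Both cases fail, so the formula is unsatisfiable.

No satisfying assignment exists.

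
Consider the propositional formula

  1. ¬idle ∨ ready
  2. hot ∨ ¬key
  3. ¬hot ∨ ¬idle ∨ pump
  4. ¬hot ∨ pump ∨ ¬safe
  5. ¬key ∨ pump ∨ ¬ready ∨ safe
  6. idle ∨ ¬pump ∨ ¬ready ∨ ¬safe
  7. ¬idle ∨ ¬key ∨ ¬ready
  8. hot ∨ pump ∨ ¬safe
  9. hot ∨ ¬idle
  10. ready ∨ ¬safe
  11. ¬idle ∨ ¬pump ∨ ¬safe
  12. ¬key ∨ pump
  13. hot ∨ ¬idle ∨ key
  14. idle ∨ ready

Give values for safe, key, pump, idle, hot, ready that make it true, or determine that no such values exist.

safe=F, key=F, pump=T, idle=F, hot=F, ready=T

Set safe = False.
Set key = False.
Set pump = True.
Set idle = False.
  then (idle ∨ ready) forces ready = True.
Set hot = False.
All clauses satisfied.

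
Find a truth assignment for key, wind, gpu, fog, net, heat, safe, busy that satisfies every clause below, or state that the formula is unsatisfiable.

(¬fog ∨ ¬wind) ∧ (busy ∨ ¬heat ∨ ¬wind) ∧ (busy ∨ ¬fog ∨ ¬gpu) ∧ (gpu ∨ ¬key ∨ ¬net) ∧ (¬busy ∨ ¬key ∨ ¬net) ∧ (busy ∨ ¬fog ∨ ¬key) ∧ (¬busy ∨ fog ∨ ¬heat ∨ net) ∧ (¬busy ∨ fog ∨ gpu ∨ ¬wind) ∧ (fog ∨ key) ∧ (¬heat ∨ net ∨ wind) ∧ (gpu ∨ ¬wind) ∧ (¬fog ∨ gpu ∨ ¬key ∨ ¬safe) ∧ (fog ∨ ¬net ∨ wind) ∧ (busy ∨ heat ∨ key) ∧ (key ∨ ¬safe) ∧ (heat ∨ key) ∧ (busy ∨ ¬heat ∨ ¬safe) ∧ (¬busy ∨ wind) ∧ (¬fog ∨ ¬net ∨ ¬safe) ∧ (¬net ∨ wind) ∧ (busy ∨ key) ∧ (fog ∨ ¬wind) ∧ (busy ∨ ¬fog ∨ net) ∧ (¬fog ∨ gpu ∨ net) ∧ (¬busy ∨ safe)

Set key = True.
Try wind = True:
  (¬fog ∨ ¬wind) forces fog = False.
  clause (fog ∨ ¬wind) is falsified — backtrack.
So wind = False.
  then (¬busy ∨ wind) forces busy = False.
  then (¬net ∨ wind) forces net = False.
  then (busy ∨ ¬fog ∨ net) forces fog = False.
  then (¬heat ∨ net ∨ wind) forces heat = False.
Set gpu = False.
Set safe = True.
All clauses satisfied.

key=T; wind=F; gpu=F; fog=F; net=F; heat=F; safe=T; busy=F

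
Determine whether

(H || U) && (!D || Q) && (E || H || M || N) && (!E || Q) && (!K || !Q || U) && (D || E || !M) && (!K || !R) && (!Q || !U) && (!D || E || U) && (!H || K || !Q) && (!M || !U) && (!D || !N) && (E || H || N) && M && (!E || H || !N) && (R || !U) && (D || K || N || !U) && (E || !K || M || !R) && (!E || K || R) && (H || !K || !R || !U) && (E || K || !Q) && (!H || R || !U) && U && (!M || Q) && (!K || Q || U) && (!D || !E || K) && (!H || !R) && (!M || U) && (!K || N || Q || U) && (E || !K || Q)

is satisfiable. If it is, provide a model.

Case M = True:
  (!M || !U) forces U = False.
  Clause (U) is falsified — contradiction.
Case M = False:
  Clause (M) is falsified — contradiction.
Both cases fail, so the formula is unsatisfiable.

Unsatisfiable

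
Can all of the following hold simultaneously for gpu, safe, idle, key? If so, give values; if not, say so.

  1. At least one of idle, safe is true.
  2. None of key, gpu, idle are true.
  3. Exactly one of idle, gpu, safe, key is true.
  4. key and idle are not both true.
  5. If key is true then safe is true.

gpu = False; safe = True; idle = False; key = False

  (1) {idle, safe}: 1 true — at least one ✓
  (2) {key, gpu, idle}: 0 true — none ✓
  (3) {idle, gpu, safe, key}: 1 true — exactly one ✓
  (4) key=F, idle=F — not both ✓
  (5) key=F ⇒ safe: vacuous ✓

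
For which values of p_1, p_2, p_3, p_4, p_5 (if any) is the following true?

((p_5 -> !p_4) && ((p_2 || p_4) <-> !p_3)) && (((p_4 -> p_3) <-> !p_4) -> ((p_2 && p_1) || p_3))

p_1 = True, p_2 = True, p_3 = False, p_4 = False, p_5 = True

  (p_5 -> !p_4) && ((p_2 || p_4) <-> !p_3) = True
    p_5 -> !p_4 = True
      !p_4 = True
    (p_2 || p_4) <-> !p_3 = True
      p_2 || p_4 = True
      !p_3 = True
  ((p_4 -> p_3) <-> !p_4) -> ((p_2 && p_1) || p_3) = True
    (p_4 -> p_3) <-> !p_4 = True
      p_4 -> p_3 = True
      !p_4 = True
    (p_2 && p_1) || p_3 = True
      p_2 && p_1 = True
Both conjuncts True, so the formula holds.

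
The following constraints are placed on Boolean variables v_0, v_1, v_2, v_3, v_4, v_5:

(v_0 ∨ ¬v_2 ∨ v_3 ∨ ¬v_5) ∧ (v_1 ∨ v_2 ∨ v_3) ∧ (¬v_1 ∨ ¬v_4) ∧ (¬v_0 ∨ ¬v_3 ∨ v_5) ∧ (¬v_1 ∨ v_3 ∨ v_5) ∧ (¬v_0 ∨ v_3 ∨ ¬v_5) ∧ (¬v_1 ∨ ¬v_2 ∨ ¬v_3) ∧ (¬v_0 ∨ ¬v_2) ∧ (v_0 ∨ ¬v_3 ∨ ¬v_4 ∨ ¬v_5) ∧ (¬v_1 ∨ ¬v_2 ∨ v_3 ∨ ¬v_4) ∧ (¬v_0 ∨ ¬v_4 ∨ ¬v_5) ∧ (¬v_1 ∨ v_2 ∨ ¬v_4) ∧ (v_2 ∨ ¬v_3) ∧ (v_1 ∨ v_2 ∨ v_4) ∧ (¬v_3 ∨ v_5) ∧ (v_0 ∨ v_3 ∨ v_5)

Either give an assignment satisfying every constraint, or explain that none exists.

v_0 = False, v_1 = False, v_2 = True, v_3 = True, v_4 = False, v_5 = True

Set v_0 = False.
Set v_1 = False.
Try v_2 = False:
  (v_1 ∨ v_2 ∨ v_3) forces v_3 = True.
  clause (v_2 ∨ ¬v_3) is falsified — backtrack.
So v_2 = True.
Try v_3 = False:
  (v_0 ∨ ¬v_2 ∨ v_3 ∨ ¬v_5) forces v_5 = False.
  clause (v_0 ∨ v_3 ∨ v_5) is falsified — backtrack.
So v_3 = True.
  then (¬v_3 ∨ v_5) forces v_5 = True.
  then (v_0 ∨ ¬v_3 ∨ ¬v_4 ∨ ¬v_5) forces v_4 = False.
All clauses satisfied.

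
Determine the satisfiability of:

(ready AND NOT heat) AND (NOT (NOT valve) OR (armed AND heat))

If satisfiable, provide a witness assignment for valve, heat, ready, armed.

valve: True; heat: False; ready: True; armed: True

  ready AND NOT heat = True
    NOT heat = True
  NOT (NOT valve) OR (armed AND heat) = True
    NOT (NOT valve) = True
      NOT valve = False
    armed AND heat = False
Both conjuncts True, so the formula holds.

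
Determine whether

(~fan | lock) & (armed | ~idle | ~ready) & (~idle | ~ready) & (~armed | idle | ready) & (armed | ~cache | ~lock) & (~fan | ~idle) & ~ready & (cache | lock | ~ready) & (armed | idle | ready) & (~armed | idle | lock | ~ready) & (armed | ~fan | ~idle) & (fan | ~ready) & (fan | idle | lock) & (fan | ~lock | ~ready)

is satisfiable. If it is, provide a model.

cache=F, lock=T, ready=F, idle=T, fan=F, armed=F

Unit clause (~ready) forces ready = False.
Set cache = False.
Set lock = True.
Try idle = False:
  (~armed | idle | ready) forces armed = False.
  clause (armed | idle | ready) is falsified — backtrack.
So idle = True.
  then (~fan | ~idle) forces fan = False.
Set armed = False.
All clauses satisfied.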